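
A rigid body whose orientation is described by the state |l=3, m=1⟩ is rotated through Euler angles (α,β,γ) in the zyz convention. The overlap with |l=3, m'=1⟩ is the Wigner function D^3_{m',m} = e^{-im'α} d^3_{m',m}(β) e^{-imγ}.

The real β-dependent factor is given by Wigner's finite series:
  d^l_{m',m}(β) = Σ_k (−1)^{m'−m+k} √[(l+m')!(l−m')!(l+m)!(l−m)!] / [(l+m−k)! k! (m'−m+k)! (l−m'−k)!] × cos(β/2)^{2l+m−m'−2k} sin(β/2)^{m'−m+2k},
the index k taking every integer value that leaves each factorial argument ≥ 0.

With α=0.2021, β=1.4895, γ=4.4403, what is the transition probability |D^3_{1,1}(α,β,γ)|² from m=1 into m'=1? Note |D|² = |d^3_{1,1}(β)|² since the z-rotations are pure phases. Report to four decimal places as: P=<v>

P=0.0536

Split into d^3_{1,1}(β=1.4895) × two z-phases.
With c≡cos(β/2)=0.735257 and s≡sin(β/2)=0.677788, N=[24·2·24·2]^{1/2}=48.000000
k: max(0,(1)−(1))=0 … min(3+(1),3−(1))=2
  k=0: (−1)^0·48.0000/(48)·0.7353^6·0.6778^0 = +0.157992
  k=1: (−1)^1·48.0000/(6)·0.7353^4·0.6778^2 = -1.074077
  k=2: (−1)^2·48.0000/(8)·0.7353^2·0.6778^4 = +0.684551
d^3_{1,1}(1.4895) = +0.157992 -1.074077 +0.684551 = -0.231534
|D^3_{1,1}|² = |d^3_{1,1}(β)|² = (-0.231534)² = 0.053608 (the z-rotation phases have unit modulus)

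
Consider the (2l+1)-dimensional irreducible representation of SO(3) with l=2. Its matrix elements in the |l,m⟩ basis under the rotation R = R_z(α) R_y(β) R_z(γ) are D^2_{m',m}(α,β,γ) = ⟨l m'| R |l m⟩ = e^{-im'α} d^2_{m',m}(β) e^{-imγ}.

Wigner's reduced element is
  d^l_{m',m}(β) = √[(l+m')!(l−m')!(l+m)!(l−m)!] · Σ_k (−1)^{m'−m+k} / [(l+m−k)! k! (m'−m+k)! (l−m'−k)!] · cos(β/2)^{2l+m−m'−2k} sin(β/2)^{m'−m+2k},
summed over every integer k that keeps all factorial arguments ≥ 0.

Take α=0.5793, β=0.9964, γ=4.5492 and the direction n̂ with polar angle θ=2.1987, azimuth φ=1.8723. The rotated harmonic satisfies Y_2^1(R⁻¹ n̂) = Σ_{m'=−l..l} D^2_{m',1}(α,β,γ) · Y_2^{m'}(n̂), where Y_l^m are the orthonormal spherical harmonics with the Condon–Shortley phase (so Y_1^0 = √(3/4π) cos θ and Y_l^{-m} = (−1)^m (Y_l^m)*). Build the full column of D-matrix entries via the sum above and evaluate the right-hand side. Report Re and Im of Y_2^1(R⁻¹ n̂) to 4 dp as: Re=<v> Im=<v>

Need the full column D^2_{m',1} for m'=−2..2 at α=0.5793, β=0.9964, γ=4.5492.
cos(β/2)=0.878444, sin(β/2)=0.477845
d^2_{-2,1}: single k=3 term ⇒ +0.191693;  D = -0.185780+0.047241i
d^2_{-1,1}: k∈[2..3] ⇒ +0.528596 -0.052137 = +0.476459;  D = -0.322145+0.351049i
d^2_{0,1}: k∈[1..2] ⇒ +0.793424 -0.234775 = +0.558649;  D = -0.090761+0.551227i
d^2_{1,1}: k∈[0..1] ⇒ +0.595465 -0.528596 = +0.066869;  D = +0.027029+0.061163i
d^2_{2,1}: single k=0 term ⇒ -0.647828;  D = -0.543516-0.352521i
Y_2^{m'}(θ=2.1987,φ=1.8723) and Σ D·Y over m':
  (-0.1858+0.0472i)·(-0.2084+0.1435i)  (-0.3221+0.3510i)·(+0.1091+0.3507i)  (-0.0908+0.5512i)·(+0.0111+0.0000i)  (+0.0270+0.0612i)·(-0.1091+0.3507i)  (-0.5435-0.3525i)·(-0.2084-0.1435i)
Y_2^1(R⁻¹ n̂) = -0.089055+0.049183i

Re=-0.0891 Im=0.0492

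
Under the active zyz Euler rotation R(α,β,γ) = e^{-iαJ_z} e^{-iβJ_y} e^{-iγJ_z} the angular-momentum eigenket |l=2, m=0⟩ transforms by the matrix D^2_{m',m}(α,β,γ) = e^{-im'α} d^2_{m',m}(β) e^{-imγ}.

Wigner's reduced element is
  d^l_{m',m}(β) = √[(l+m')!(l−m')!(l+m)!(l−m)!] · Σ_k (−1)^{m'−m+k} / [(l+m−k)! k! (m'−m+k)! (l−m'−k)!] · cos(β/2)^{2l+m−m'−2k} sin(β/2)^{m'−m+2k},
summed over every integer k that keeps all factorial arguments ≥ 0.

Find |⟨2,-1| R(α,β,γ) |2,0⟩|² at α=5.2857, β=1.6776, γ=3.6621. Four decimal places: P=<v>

First d^2_{-1,0}(β=1.6776), then the phase factors e^{-i(-1)α} and e^{-i(0)γ}:
Half-angle: c=0.668356, s=0.743842. N=√(1·6·2·2)=4.898979
The bounds max(0,m−m')=1 and min(l+m,l−m')=2 give 2 terms
  k=1: (−1)^0·4.8990/(2)·0.6684^3·0.7438^1 = +0.543976
  k=2: (−1)^1·4.8990/(2)·0.6684^1·0.7438^3 = -0.673790
d^2_{-1,0}(1.6776) = +0.543976 -0.673790 = -0.129815
|D^2_{-1,0}|² = |d^2_{-1,0}(β)|² = (-0.129815)² = 0.016852 (the z-rotation phases have unit modulus)

P=0.0169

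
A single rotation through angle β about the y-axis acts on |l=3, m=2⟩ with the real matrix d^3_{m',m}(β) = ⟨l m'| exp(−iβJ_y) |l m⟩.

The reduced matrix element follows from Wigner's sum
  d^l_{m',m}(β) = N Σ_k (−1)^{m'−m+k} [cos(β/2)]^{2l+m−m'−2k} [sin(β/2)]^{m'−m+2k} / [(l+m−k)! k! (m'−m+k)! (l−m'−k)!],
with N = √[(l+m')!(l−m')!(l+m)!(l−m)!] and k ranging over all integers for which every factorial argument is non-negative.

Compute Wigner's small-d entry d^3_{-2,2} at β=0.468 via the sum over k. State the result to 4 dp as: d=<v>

d^3_{-2,2}(β=0.468) via Wigner's sum:
c=cos(0.468/2)=0.972747, s=sin(0.468/2)=0.231870; N=√[1·120·120·1]=120.000000
k: max(0,(2)−(-2))=4 … min(3+(2),3−(-2))=5
  k=4: (−1)^0·120.0000/(24)·0.9727^2·0.2319^4 = +0.013676
  k=5: (−1)^1·120.0000/(120)·0.9727^0·0.2319^6 = -0.000155
d^3_{-2,2}(0.468) = +0.013676 -0.000155 = +0.013520

d=0.0135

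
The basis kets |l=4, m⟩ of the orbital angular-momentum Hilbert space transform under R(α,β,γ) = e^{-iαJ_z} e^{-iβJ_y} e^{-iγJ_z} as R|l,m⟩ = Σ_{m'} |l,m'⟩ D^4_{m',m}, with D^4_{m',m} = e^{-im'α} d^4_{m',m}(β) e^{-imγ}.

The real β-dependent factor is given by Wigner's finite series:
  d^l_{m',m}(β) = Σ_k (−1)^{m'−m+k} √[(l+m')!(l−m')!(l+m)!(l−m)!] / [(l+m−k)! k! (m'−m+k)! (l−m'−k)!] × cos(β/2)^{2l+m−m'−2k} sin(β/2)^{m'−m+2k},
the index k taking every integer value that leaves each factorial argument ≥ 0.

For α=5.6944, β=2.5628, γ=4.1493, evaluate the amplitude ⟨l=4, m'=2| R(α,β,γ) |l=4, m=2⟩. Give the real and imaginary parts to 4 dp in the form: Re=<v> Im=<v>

Re=0.0522 Im=-0.0580

D^4_{2,2}(5.6944,2.5628,4.1493) = e^{-i·2·5.6944}·d^4_{2,2}(2.5628)·e^{-i·2·4.1493}. Compute d first:
With c≡cos(β/2)=0.285374 and s≡sin(β/2)=0.958416, N=[720·2·720·2]^{1/2}=1440.000000
The bounds max(0,m−m')=0 and min(l+m,l−m')=2 give 3 terms
  k=0: (−1)^0·1440.0000/(1440)·0.2854^8·0.9584^0 = +0.000044
  k=1: (−1)^1·1440.0000/(120)·0.2854^6·0.9584^2 = -0.005954
  k=2: (−1)^2·1440.0000/(96)·0.2854^4·0.9584^4 = +0.083939
d^4_{2,2}(2.5628) = +0.000044 -0.005954 +0.083939 = +0.078029
Attach z-rotation phases: D = e^{-i(2)(5.6944)}·(+0.078029)·e^{-i(2)(4.1493)} = +0.052207-0.057992i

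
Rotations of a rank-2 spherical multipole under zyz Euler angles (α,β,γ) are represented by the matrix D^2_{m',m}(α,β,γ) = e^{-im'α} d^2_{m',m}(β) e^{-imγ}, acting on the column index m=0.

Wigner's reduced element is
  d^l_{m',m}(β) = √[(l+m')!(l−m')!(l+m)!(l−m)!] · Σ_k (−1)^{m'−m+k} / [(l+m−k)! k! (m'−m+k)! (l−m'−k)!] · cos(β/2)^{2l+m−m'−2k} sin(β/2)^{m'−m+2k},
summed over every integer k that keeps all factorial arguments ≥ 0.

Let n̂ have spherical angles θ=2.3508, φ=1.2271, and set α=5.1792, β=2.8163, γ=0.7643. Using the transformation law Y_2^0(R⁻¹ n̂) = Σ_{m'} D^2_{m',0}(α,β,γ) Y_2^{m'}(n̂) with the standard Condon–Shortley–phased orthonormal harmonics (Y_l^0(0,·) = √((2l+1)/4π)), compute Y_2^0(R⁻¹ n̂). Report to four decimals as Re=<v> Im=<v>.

Need the full column D^2_{m',0} for m'=−2..2 at α=5.1792, β=2.8163, γ=0.7643.
cos(β/2)=0.161930, sin(β/2)=0.986802
d^2_{-2,0}: single k=2 term ⇒ +0.062545;  D = -0.037210-0.050272i
d^2_{-1,0}: k∈[1..2] ⇒ +0.010263 -0.381148 = -0.370885;  D = -0.166913+0.331203i
d^2_{0,0}: k∈[0..2] ⇒ +0.000688 -0.102135 +0.948245 = +0.846797;  D = +0.846797+0.000000i
d^2_{1,0}: k∈[0..1] ⇒ -0.010263 +0.381148 = +0.370885;  D = +0.166913+0.331203i
d^2_{2,0}: single k=0 term ⇒ +0.062545;  D = -0.037210+0.050272i
Y_2^{m'}(θ=2.3508,φ=1.2271) and Σ D·Y over m':
  (-0.0372-0.0503i)·(-0.1509-0.1239i)  (-0.1669+0.3312i)·(-0.1302+0.3637i)  (+0.8468+0.0000i)·(+0.1526+0.0000i)  (+0.1669+0.3312i)·(+0.1302+0.3637i)  (-0.0372+0.0503i)·(-0.1509+0.1239i)
Y_2^0(R⁻¹ n̂) = -0.069454-0.000000i

Re=-0.0695 Im=0.0000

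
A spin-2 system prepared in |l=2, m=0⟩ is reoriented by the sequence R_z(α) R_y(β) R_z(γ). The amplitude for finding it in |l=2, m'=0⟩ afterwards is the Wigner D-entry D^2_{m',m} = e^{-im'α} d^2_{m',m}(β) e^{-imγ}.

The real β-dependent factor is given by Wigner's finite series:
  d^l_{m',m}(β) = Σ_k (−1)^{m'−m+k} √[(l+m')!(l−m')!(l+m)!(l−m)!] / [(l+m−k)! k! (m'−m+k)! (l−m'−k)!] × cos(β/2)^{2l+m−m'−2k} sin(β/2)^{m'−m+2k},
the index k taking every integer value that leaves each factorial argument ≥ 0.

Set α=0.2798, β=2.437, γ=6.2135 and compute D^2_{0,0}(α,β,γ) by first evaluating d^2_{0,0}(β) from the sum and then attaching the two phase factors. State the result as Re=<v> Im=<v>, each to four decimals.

D^2_{0,0}(0.2798,2.437,6.2135) = e^{-i·0·0.2798}·d^2_{0,0}(2.437)·e^{-i·0·6.2135}. Compute d first:
With c≡cos(β/2)=0.345054 and s≡sin(β/2)=0.938583, N=[2·2·2·2]^{1/2}=4.000000
Admissible k: 0..2 (factorial args all ≥0)
  k=0: (−1)^0·4.0000/(4)·0.3451^4·0.9386^0 = +0.014176
  k=1: (−1)^1·4.0000/(1)·0.3451^2·0.9386^2 = -0.419546
  k=2: (−1)^2·4.0000/(4)·0.3451^0·0.9386^4 = +0.776051
d^2_{0,0}(2.437) = +0.014176 -0.419546 +0.776051 = +0.370681
D = (+1.000000+0.000000i)·(+0.370681)·(+1.000000+0.000000i) = +0.370681+0.000000i

Re=0.3707 Im=0.0000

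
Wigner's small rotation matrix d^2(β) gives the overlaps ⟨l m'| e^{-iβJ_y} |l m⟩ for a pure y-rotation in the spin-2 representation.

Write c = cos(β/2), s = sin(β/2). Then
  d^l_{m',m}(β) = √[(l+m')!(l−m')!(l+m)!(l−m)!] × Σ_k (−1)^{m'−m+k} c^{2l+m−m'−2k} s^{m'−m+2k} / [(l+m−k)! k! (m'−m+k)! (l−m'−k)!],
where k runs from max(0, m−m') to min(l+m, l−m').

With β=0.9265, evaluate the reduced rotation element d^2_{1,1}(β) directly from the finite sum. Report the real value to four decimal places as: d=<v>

d^2_{1,1}(β=0.9265) via Wigner's sum:
With c≡cos(β/2)=0.894605 and s≡sin(β/2)=0.446858, N=[6·1·6·1]^{1/2}=6.000000
Admissible k: 0..1 (factorial args all ≥0)
  k=0: (−1)^0·6.0000/(6)·0.8946^4·0.4469^0 = +0.640509
  k=1: (−1)^1·6.0000/(2)·0.8946^2·0.4469^2 = -0.479427
d^2_{1,1}(0.9265) = +0.640509 -0.479427 = +0.161082

d=0.1611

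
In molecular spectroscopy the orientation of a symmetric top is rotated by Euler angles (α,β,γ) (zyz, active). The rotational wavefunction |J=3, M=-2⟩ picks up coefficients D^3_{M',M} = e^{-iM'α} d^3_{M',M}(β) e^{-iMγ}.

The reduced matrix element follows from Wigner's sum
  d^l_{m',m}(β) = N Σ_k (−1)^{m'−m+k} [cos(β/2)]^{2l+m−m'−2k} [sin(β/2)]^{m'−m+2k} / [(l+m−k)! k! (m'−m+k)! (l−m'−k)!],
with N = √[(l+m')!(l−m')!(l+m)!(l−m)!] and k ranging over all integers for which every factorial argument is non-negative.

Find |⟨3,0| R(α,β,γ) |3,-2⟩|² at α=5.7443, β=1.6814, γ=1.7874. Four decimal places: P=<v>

D^3_{0,-2}(5.7443,1.6814,1.7874) = e^{-i·0·5.7443}·d^3_{0,-2}(1.6814)·e^{-i·-2·1.7874}. Compute d first:
c=cos(1.6814/2)=0.666941, s=sin(1.6814/2)=0.745110; N=√[6·6·1·120]=65.726707
k: max(0,(-2)−(0))=0 … min(3+(-2),3−(0))=1
  k=0: (−1)^2·65.7267/(12)·0.6669^4·0.7451^2 = +0.601662
  k=1: (−1)^3·65.7267/(12)·0.6669^2·0.7451^4 = -0.750962
d^3_{0,-2}(1.6814) = +0.601662 -0.750962 = -0.149300
|D^3_{0,-2}|² = |d^3_{0,-2}(β)|² = (-0.149300)² = 0.022291 (the z-rotation phases have unit modulus)

P=0.0223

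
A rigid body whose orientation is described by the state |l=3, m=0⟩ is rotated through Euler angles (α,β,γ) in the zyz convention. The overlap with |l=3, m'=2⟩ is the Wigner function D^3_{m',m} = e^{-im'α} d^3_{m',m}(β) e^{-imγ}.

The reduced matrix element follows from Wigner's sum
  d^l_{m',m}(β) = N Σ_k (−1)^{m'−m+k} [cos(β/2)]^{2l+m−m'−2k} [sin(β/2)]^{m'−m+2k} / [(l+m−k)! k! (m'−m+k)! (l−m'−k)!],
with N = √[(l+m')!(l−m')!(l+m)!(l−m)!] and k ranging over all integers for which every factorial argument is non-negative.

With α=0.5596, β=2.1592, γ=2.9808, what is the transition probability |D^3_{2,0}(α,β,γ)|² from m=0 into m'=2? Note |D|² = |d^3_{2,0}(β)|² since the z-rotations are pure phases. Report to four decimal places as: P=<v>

D^3_{2,0}(0.5596,2.1592,2.9808) = e^{-i·2·0.5596}·d^3_{2,0}(2.1592)·e^{-i·0·2.9808}. Compute d first:
Half-angle: c=0.471681, s=0.881769. N=√(120·1·6·6)=65.726707
k∈{0,1} keeps every argument non-negative
  k=0: (−1)^2·65.7267/(12)·0.4717^4·0.8818^2 = +0.210797
  k=1: (−1)^3·65.7267/(12)·0.4717^2·0.8818^4 = -0.736677
d^3_{2,0}(2.1592) = +0.210797 -0.736677 = -0.525880
|D^3_{2,0}|² = |d^3_{2,0}(β)|² = (-0.525880)² = 0.276550 (the z-rotation phases have unit modulus)

P=0.2766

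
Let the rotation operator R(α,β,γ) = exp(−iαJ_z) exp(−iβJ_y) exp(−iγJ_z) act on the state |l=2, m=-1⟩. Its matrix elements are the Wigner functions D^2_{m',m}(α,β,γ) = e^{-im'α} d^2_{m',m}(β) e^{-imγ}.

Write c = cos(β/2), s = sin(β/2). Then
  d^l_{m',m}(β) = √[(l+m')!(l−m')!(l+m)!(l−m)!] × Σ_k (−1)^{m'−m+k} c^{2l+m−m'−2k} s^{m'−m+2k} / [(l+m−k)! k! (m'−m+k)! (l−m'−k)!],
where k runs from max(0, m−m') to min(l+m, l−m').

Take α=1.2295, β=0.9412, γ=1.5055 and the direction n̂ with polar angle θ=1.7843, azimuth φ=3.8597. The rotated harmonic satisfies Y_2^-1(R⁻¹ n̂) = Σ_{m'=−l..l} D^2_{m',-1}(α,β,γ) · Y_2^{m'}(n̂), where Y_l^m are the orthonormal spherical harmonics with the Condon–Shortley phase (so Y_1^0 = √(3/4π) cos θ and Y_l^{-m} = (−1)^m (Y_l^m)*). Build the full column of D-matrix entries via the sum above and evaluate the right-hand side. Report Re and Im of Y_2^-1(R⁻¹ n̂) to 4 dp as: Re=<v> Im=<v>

Need the full column D^2_{m',-1} for m'=−2..2 at α=1.2295, β=0.9412, γ=1.5055.
cos(β/2)=0.891296, sin(β/2)=0.453421
d^2_{-2,-1}: single k=1 term ⇒ +0.642093;  D = -0.436683-0.470735i
d^2_{-1,-1}: k∈[0..1] ⇒ +0.631086 -0.489970 = +0.141117;  D = -0.129612+0.055809i
d^2_{0,-1}: k∈[0..1] ⇒ -0.786401 +0.203518 = -0.582882;  D = -0.038033-0.581640i
d^2_{1,-1}: k∈[0..1] ⇒ +0.489970 -0.042268 = +0.447702;  D = +0.430758+0.122003i
d^2_{2,-1}: single k=0 term ⇒ -0.166172;  D = -0.096186+0.135504i
Y_2^{m'}(θ=1.7843,φ=3.8597) and Σ D·Y over m':
  (-0.4367-0.4707i)·(+0.0495-0.3656i)  (-0.1296+0.0558i)·(+0.1205-0.1053i)  (-0.0380-0.5816i)·(-0.2729+0.0000i)  (+0.4308+0.1220i)·(-0.1205-0.1053i)  (-0.0962+0.1355i)·(+0.0495+0.3656i)
Y_2^-1(R⁻¹ n̂) = -0.286429+0.226955i

Re=-0.2864 Im=0.2270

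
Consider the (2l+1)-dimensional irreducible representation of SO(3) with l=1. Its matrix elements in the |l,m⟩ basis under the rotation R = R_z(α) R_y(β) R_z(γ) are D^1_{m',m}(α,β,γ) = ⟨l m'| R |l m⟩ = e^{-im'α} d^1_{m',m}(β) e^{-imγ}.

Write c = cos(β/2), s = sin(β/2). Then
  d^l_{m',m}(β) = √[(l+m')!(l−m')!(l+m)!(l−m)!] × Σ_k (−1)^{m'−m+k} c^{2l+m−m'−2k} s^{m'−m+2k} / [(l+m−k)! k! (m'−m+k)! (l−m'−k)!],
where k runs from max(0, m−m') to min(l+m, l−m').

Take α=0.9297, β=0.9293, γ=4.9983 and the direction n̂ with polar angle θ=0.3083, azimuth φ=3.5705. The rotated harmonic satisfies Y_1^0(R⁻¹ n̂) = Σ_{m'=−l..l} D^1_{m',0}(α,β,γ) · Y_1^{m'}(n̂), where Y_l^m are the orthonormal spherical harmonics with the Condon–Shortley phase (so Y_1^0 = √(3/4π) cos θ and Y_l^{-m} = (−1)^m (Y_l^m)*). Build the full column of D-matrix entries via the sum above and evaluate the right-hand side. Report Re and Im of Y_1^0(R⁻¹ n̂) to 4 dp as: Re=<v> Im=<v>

Need the full column D^1_{m',0} for m'=−1..1 at α=0.9297, β=0.9293, γ=4.9983.
cos(β/2)=0.893978, sin(β/2)=0.448110
d^1_{-1,0}: single k=1 term ⇒ +0.566535;  D = +0.338830+0.454044i
d^1_{0,0}: k∈[0..1] ⇒ +0.799197 -0.200803 = +0.598395;  D = +0.598395+0.000000i
d^1_{1,0}: single k=0 term ⇒ -0.566535;  D = -0.338830+0.454044i
Y_1^{m'}(θ=0.3083,φ=3.5705) and Σ D·Y over m':
  (+0.3388+0.4540i)·(-0.0953+0.0436i)  (+0.5984+0.0000i)·(+0.4656+0.0000i)  (-0.3388+0.4540i)·(+0.0953+0.0436i)
Y_1^0(R⁻¹ n̂) = +0.174392+0.000000i

Re=0.1744 Im=0.0000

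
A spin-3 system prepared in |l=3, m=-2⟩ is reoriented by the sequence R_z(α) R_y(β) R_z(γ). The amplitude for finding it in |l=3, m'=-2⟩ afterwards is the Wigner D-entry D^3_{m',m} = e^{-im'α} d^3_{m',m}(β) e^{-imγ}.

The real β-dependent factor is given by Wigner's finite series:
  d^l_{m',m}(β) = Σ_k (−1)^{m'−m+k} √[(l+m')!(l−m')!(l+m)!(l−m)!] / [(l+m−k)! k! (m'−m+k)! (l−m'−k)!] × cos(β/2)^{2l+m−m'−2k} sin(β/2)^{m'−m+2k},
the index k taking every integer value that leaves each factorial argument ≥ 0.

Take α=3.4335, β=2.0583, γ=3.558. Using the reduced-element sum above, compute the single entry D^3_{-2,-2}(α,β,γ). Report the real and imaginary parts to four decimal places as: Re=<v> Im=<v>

Re=-0.0369 Im=-0.2377

D^3_{-2,-2}(3.4335,2.0583,3.558) = e^{-i·-2·3.4335}·d^3_{-2,-2}(2.0583)·e^{-i·-2·3.558}. Compute d first:
With c≡cos(β/2)=0.515547 and s≡sin(β/2)=0.856861, N=[1·120·1·120]^{1/2}=120.000000
The bounds max(0,m−m')=0 and min(l+m,l−m')=1 give 2 terms
  k=0: (−1)^0·120.0000/(120)·0.5155^6·0.8569^0 = +0.018776
  k=1: (−1)^1·120.0000/(24)·0.5155^4·0.8569^2 = -0.259337
d^3_{-2,-2}(2.0583) = +0.018776 -0.259337 = -0.240561
Phases: e^{-i·(-2)·3.4335}=+0.834366+0.551211i, e^{-i·(-2)·3.558}=+0.672796+0.739828i ⇒ D=-0.036940-0.237708i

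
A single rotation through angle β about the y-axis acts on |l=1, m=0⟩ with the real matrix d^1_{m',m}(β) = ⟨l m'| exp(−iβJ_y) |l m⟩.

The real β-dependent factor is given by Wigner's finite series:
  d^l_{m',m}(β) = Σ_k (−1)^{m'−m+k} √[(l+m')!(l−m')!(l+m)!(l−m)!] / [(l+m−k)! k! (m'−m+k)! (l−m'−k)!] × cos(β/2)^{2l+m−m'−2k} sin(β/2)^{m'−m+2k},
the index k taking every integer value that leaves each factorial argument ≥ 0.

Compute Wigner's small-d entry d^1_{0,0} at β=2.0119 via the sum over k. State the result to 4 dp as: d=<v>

d=-0.4269

d^1_{0,0}(β=2.0119) via Wigner's sum:
With c≡cos(β/2)=0.535286 and s≡sin(β/2)=0.844671, N=[1·1·1·1]^{1/2}=1.000000
Admissible k: 0..1 (factorial args all ≥0)
  k=0: (−1)^0·1.0000/(1)·0.5353^2·0.8447^0 = +0.286531
  k=1: (−1)^1·1.0000/(1)·0.5353^0·0.8447^2 = -0.713469
d^1_{0,0}(2.0119) = +0.286531 -0.713469 = -0.426938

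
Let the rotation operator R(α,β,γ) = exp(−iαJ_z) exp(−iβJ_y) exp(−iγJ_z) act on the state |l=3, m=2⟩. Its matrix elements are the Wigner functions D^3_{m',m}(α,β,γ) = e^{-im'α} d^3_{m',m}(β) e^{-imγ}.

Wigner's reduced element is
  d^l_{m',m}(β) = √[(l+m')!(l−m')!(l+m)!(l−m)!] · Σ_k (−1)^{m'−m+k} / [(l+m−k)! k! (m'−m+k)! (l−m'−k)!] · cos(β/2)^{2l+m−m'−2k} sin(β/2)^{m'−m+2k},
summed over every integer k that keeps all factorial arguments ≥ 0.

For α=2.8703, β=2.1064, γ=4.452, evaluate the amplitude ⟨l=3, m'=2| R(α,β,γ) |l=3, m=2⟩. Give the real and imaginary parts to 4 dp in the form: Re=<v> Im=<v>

Re=0.1028 Im=0.1850

Split into d^3_{2,2}(β=2.1064) × two z-phases.
With c≡cos(β/2)=0.494793 and s≡sin(β/2)=0.869011, N=[120·1·120·1]^{1/2}=120.000000
k∈{0,1} keeps every argument non-negative
  k=0: (−1)^0·120.0000/(120)·0.4948^6·0.8690^0 = +0.014674
  k=1: (−1)^1·120.0000/(24)·0.4948^4·0.8690^2 = -0.226315
d^3_{2,2}(2.1064) = +0.014674 -0.226315 = -0.211642
D = (+0.856377+0.516352i)·(-0.211642)·(-0.867432-0.497555i) = +0.102844+0.184974i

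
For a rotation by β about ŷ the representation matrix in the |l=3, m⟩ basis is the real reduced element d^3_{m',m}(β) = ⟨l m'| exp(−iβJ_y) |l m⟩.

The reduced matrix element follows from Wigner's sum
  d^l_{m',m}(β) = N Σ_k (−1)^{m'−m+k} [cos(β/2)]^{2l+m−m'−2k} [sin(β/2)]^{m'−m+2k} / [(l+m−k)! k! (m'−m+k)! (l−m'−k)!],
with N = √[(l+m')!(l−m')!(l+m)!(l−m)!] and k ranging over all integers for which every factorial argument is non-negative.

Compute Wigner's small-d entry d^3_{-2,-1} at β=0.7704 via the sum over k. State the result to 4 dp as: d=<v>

d=0.5451

d^3_{-2,-1}(β=0.7704) via Wigner's sum:
c=cos(0.7704/2)=0.926723, s=sin(0.7704/2)=0.375744; N=√[1·120·2·24]=75.894664
k: max(0,(-1)−(-2))=1 … min(3+(-1),3−(-2))=2
  k=1: (−1)^0·75.8947/(24)·0.9267^5·0.3757^1 = +0.812163
  k=2: (−1)^1·75.8947/(12)·0.9267^3·0.3757^3 = -0.267029
d^3_{-2,-1}(0.7704) = +0.812163 -0.267029 = +0.545134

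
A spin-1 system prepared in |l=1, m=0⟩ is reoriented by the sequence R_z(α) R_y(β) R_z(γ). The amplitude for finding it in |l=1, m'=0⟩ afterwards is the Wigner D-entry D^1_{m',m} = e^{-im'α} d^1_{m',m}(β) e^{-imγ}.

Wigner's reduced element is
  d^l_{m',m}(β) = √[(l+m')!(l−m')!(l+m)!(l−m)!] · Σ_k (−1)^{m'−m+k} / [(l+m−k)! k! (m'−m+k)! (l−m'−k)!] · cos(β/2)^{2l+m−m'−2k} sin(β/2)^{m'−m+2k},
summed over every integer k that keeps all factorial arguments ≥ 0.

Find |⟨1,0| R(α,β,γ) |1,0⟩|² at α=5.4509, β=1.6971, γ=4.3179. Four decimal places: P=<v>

P=0.0159

D^1_{0,0}(5.4509,1.6971,4.3179) = e^{-i·0·5.4509}·d^1_{0,0}(1.6971)·e^{-i·0·4.3179}. Compute d first:
Half-angle: c=0.661072, s=0.750323. N=√(1·1·1·1)=1.000000
Admissible k: 0..1 (factorial args all ≥0)
  k=0: (−1)^0·1.0000/(1)·0.6611^2·0.7503^0 = +0.437016
  k=1: (−1)^1·1.0000/(1)·0.6611^0·0.7503^2 = -0.562984
d^1_{0,0}(1.6971) = +0.437016 -0.562984 = -0.125968
|D^1_{0,0}|² = |d^1_{0,0}(β)|² = (-0.125968)² = 0.015868 (the z-rotation phases have unit modulus)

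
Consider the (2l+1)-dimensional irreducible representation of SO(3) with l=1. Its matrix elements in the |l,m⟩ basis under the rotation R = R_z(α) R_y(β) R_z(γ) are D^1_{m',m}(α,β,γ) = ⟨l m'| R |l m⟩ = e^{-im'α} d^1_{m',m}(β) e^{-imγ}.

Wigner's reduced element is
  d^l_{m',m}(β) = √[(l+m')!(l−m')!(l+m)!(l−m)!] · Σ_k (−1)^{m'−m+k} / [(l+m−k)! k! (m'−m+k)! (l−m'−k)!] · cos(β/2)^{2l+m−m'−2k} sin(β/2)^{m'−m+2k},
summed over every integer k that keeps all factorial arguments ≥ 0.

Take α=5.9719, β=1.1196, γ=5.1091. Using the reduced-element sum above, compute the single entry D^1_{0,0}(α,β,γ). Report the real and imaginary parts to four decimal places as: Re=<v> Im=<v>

First d^1_{0,0}(β=1.1196), then the phase factors e^{-i(0)α} and e^{-i(0)γ}:
With c≡cos(β/2)=0.847361 and s≡sin(β/2)=0.531017, N=[1·1·1·1]^{1/2}=1.000000
The bounds max(0,m−m')=0 and min(l+m,l−m')=1 give 2 terms
  k=0: (−1)^0·1.0000/(1)·0.8474^2·0.5310^0 = +0.718021
  k=1: (−1)^1·1.0000/(1)·0.8474^0·0.5310^2 = -0.281979
d^1_{0,0}(1.1196) = +0.718021 -0.281979 = +0.436042
Attach z-rotation phases: D = e^{-i(0)(5.9719)}·(+0.436042)·e^{-i(0)(5.1091)} = +0.436042+0.000000i

Re=0.4360 Im=0.0000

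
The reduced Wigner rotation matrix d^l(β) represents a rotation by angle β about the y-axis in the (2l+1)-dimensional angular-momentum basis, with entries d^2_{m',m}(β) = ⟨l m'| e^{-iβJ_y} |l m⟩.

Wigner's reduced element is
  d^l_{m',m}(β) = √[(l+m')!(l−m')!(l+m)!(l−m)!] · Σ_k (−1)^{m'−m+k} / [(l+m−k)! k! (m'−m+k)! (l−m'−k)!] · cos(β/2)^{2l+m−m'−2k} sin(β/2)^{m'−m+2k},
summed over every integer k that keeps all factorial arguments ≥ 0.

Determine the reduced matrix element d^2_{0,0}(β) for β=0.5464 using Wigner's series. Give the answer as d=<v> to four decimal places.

d^2_{0,0}(β=0.5464) via Wigner's sum:
With c≡cos(β/2)=0.962912 and s≡sin(β/2)=0.269814, N=[2·2·2·2]^{1/2}=4.000000
Admissible k: 0..2 (factorial args all ≥0)
  k=0: (−1)^0·4.0000/(4)·0.9629^4·0.2698^0 = +0.859700
  k=1: (−1)^1·4.0000/(1)·0.9629^2·0.2698^2 = -0.269999
  k=2: (−1)^2·4.0000/(4)·0.9629^0·0.2698^4 = +0.005300
d^2_{0,0}(0.5464) = +0.859700 -0.269999 +0.005300 = +0.595001

d=0.5950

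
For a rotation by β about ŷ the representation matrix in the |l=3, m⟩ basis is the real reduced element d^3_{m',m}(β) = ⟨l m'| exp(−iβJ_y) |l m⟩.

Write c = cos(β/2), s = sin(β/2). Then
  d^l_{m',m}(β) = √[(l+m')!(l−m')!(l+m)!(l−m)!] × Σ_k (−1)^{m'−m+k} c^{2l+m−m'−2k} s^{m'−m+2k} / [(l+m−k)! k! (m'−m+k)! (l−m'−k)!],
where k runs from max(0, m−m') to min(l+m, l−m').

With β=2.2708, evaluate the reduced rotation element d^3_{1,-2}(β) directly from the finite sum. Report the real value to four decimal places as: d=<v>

d^3_{1,-2}(β=2.2708) via Wigner's sum:
c=cos(2.2708/2)=0.421770, s=sin(2.2708/2)=0.906703; N=√[24·2·1·120]=75.894664
Admissible k: 0..1 (factorial args all ≥0)
  k=0: (−1)^3·75.8947/(12)·0.4218^3·0.9067^3 = -0.353713
  k=1: (−1)^4·75.8947/(24)·0.4218^1·0.9067^5 = +0.817336
d^3_{1,-2}(2.2708) = -0.353713 +0.817336 = +0.463623

d=0.4636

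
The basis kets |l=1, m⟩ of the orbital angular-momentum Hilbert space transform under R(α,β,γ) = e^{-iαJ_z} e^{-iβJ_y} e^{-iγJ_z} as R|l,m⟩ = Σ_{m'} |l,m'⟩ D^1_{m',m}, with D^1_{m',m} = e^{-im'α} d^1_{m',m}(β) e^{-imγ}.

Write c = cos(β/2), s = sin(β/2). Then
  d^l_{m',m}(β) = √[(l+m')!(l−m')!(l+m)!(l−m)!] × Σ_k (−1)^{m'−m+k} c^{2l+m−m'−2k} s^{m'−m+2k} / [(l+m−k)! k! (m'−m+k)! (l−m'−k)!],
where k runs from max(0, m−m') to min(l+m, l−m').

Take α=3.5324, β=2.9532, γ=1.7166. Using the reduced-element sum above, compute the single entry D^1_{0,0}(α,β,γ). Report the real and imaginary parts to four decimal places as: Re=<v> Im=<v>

First d^1_{0,0}(β=2.9532), then the phase factors e^{-i(0)α} and e^{-i(0)γ}:
With c≡cos(β/2)=0.094057 and s≡sin(β/2)=0.995567, N=[1·1·1·1]^{1/2}=1.000000
The bounds max(0,m−m')=0 and min(l+m,l−m')=1 give 2 terms
  k=0: (−1)^0·1.0000/(1)·0.0941^2·0.9956^0 = +0.008847
  k=1: (−1)^1·1.0000/(1)·0.0941^0·0.9956^2 = -0.991153
d^1_{0,0}(2.9532) = +0.008847 -0.991153 = -0.982307
Attach z-rotation phases: D = e^{-i(0)(3.5324)}·(-0.982307)·e^{-i(0)(1.7166)} = -0.982307+0.000000i

Re=-0.9823 Im=0.0000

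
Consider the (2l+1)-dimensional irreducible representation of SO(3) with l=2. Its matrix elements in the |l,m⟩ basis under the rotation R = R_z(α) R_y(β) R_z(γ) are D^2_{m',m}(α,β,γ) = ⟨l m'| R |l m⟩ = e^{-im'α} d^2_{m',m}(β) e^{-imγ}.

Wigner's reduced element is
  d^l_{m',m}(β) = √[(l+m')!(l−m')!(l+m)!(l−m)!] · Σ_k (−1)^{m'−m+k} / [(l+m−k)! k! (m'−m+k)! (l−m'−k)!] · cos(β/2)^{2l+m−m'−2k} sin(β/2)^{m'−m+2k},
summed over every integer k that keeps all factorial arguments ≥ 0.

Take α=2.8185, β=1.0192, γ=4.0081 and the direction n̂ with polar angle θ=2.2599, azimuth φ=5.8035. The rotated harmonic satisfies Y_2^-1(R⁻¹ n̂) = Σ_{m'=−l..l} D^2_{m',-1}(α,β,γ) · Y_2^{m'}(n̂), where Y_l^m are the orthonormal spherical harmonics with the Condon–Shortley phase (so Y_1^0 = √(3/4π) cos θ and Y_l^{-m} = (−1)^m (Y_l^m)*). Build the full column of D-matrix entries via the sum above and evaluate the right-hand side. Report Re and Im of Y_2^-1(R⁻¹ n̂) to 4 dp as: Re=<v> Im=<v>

Need the full column D^2_{m',-1} for m'=−2..2 at α=2.8185, β=1.0192, γ=4.0081.
cos(β/2)=0.872940, sin(β/2)=0.487828
d^2_{-2,-1}: single k=1 term ⇒ +0.649007;  D = -0.633319-0.141837i
d^2_{-1,-1}: k∈[0..1] ⇒ +0.580680 -0.544031 = +0.036649;  D = +0.031370+0.018950i
d^2_{0,-1}: k∈[0..1] ⇒ -0.794868 +0.248233 = -0.546635;  D = +0.353942+0.416575i
d^2_{1,-1}: k∈[0..1] ⇒ +0.544031 -0.056633 = +0.487398;  D = +0.181327+0.452413i
d^2_{2,-1}: single k=0 term ⇒ -0.202682;  D = +0.011770+0.202340i
Y_2^{m'}(θ=2.2599,φ=5.8035) and Σ D·Y over m':
  (-0.6333-0.1418i)·(+0.1321+0.1884i)  (+0.0314+0.0190i)·(-0.3363-0.1750i)  (+0.3539+0.4166i)·(+0.0671+0.0000i)  (+0.1813+0.4524i)·(+0.3363-0.1750i)  (+0.0118+0.2023i)·(+0.1321-0.1884i)
Y_2^-1(R⁻¹ n̂) = +0.139427+0.022995i

Re=0.1394 Im=0.0230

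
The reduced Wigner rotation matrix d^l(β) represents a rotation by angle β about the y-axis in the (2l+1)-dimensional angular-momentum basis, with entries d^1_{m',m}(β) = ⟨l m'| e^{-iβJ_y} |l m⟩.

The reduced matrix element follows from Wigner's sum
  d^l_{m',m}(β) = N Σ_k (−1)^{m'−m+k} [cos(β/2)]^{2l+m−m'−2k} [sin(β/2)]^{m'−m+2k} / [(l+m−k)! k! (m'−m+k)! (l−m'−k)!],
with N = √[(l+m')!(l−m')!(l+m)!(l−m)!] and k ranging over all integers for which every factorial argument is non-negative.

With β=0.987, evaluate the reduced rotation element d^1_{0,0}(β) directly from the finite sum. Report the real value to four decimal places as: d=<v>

d=0.5512

d^1_{0,0}(β=0.987) via Wigner's sum:
With c≡cos(β/2)=0.880680 and s≡sin(β/2)=0.473711, N=[1·1·1·1]^{1/2}=1.000000
k∈{0,1} keeps every argument non-negative
  k=0: (−1)^0·1.0000/(1)·0.8807^2·0.4737^0 = +0.775598
  k=1: (−1)^1·1.0000/(1)·0.8807^0·0.4737^2 = -0.224402
d^1_{0,0}(0.987) = +0.775598 -0.224402 = +0.551195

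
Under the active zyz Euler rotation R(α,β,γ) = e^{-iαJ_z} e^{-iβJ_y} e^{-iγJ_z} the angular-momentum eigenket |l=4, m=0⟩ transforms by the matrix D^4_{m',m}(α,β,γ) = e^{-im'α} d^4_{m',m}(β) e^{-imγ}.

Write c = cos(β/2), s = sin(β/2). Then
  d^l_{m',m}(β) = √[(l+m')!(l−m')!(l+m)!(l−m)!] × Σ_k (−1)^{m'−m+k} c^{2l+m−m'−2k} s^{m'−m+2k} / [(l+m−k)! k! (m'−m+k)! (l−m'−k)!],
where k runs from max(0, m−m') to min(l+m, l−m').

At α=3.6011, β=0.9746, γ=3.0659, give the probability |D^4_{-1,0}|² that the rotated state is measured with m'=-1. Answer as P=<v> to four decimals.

P=0.0424

D^4_{-1,0}(3.6011,0.9746,3.0659) = e^{-i·-1·3.6011}·d^4_{-1,0}(0.9746)·e^{-i·0·3.0659}. Compute d first:
c=cos(0.9746/2)=0.883600, s=sin(0.9746/2)=0.468242; N=√[6·120·24·24]=643.987578
The bounds max(0,m−m')=1 and min(l+m,l−m')=4 give 4 terms
  k=1: (−1)^0·643.9876/(144)·0.8836^7·0.4682^1 = +0.880595
  k=2: (−1)^1·643.9876/(24)·0.8836^5·0.4682^3 = -1.483735
  k=3: (−1)^2·643.9876/(24)·0.8836^3·0.4682^5 = +0.416663
  k=4: (−1)^3·643.9876/(144)·0.8836^1·0.4682^7 = -0.019501
d^4_{-1,0}(0.9746) = +0.880595 -1.483735 +0.416663 -0.019501 = -0.205978
|D^4_{-1,0}|² = |d^4_{-1,0}(β)|² = (-0.205978)² = 0.042427 (the z-rotation phases have unit modulus)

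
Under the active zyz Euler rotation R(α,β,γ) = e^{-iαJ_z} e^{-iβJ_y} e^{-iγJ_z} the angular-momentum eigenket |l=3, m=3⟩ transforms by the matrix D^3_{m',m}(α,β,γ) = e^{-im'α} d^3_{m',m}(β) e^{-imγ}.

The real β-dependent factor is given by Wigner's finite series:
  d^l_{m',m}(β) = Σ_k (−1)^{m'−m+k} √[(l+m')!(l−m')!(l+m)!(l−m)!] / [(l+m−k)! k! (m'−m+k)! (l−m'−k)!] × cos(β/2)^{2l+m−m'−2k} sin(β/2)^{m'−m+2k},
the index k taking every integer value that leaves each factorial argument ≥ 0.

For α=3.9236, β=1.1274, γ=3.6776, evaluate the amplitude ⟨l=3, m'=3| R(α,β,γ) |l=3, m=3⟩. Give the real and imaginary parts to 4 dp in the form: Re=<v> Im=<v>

Re=-0.2509 Im=0.2648

Split into d^3_{3,3}(β=1.1274) × two z-phases.
With c≡cos(β/2)=0.845284 and s≡sin(β/2)=0.534317, N=[720·1·720·1]^{1/2}=720.000000
Admissible k: 0..0 (factorial args all ≥0)
  k=0: (−1)^0·720.0000/(720)·0.8453^6·0.5343^0 = +0.364767
d^3_{3,3}(1.1274) = +0.364767
Phases: e^{-i·(3)·3.9236}=+0.699877+0.714263i, e^{-i·(3)·3.6776}=+0.037217+0.999307i ⇒ D=-0.250858+0.264812i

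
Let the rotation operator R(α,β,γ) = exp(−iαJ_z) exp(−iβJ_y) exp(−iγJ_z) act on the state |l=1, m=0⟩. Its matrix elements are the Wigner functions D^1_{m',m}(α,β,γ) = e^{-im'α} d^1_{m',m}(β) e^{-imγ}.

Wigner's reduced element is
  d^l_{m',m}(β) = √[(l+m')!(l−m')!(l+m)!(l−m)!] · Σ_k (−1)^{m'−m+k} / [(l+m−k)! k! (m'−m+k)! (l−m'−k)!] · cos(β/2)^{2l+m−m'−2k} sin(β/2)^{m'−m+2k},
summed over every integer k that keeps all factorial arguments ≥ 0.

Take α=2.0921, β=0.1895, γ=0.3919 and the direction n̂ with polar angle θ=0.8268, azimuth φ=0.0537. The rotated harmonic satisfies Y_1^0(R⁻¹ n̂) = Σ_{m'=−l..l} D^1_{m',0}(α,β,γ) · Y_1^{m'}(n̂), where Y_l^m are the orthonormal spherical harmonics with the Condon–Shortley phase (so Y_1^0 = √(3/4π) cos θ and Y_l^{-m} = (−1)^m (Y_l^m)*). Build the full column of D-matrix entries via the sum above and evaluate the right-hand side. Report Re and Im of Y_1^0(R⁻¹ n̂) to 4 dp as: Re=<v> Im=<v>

Re=0.2945 Im=0.0000

Need the full column D^1_{m',0} for m'=−1..1 at α=2.0921, β=0.1895, γ=0.3919.
cos(β/2)=0.995515, sin(β/2)=0.094608
d^1_{-1,0}: single k=1 term ⇒ +0.133196;  D = -0.066333+0.115504i
d^1_{0,0}: k∈[0..1] ⇒ +0.991049 -0.008951 = +0.982099;  D = +0.982099+0.000000i
d^1_{1,0}: single k=0 term ⇒ -0.133196;  D = +0.066333+0.115504i
Y_1^{m'}(θ=0.8268,φ=0.0537) and Σ D·Y over m':
  (-0.0663+0.1155i)·(+0.2538-0.0136i)  (+0.9821+0.0000i)·(+0.3309+0.0000i)  (+0.0663+0.1155i)·(-0.2538-0.0136i)
Y_1^0(R⁻¹ n̂) = +0.294451+0.000000i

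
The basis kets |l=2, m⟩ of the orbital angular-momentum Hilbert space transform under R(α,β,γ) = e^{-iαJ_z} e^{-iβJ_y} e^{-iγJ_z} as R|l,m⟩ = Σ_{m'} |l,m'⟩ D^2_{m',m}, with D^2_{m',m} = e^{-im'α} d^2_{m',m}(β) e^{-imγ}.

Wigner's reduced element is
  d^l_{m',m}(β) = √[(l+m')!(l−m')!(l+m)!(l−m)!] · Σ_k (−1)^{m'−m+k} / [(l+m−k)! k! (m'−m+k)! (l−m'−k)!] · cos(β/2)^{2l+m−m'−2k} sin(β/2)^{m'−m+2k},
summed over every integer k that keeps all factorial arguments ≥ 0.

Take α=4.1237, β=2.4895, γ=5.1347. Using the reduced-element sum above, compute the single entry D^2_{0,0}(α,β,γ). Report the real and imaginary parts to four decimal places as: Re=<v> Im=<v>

Split into d^2_{0,0}(β=2.4895) × two z-phases.
c=cos(2.4895/2)=0.320300, s=sin(2.4895/2)=0.947316; N=√[2·2·2·2]=4.000000
The bounds max(0,m−m')=0 and min(l+m,l−m')=2 give 3 terms
  k=0: (−1)^0·4.0000/(4)·0.3203^4·0.9473^0 = +0.010525
  k=1: (−1)^1·4.0000/(1)·0.3203^2·0.9473^2 = -0.368268
  k=2: (−1)^2·4.0000/(4)·0.3203^0·0.9473^4 = +0.805341
d^2_{0,0}(2.4895) = +0.010525 -0.368268 +0.805341 = +0.447598
Attach z-rotation phases: D = e^{-i(0)(4.1237)}·(+0.447598)·e^{-i(0)(5.1347)} = +0.447598+0.000000i

Re=0.4476 Im=0.0000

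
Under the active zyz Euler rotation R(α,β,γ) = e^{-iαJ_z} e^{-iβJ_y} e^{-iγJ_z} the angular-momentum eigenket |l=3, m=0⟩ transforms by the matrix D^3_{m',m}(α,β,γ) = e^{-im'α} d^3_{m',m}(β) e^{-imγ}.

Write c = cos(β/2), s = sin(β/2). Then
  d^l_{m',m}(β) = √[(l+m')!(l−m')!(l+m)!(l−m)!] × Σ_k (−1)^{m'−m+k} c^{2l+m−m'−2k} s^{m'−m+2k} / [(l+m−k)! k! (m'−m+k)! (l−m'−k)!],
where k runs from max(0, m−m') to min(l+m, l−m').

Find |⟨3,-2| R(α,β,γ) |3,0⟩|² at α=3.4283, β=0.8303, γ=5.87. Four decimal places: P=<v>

P=0.2533

First d^3_{-2,0}(β=0.8303), then the phase factors e^{-i(-2)α} and e^{-i(0)γ}:
Half-angle: c=0.915056, s=0.403327. N=√(1·120·6·6)=65.726707
The bounds max(0,m−m')=2 and min(l+m,l−m')=3 give 2 terms
  k=2: (−1)^0·65.7267/(12)·0.9151^4·0.4033^2 = +0.624692
  k=3: (−1)^1·65.7267/(12)·0.9151^2·0.4033^4 = -0.121363
d^3_{-2,0}(0.8303) = +0.624692 -0.121363 = +0.503329
|D^3_{-2,0}|² = |d^3_{-2,0}(β)|² = (+0.503329)² = 0.253340 (the z-rotation phases have unit modulus)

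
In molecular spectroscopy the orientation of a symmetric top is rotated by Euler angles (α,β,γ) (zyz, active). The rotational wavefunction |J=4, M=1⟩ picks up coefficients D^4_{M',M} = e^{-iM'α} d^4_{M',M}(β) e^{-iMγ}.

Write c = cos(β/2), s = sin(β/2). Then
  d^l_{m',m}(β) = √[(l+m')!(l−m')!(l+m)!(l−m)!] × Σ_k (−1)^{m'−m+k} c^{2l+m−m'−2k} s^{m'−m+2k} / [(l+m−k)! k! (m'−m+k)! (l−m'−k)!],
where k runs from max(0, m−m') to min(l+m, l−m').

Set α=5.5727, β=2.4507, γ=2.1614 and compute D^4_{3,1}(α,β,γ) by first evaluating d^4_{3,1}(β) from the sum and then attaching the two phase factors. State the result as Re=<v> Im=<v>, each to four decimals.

Re=-0.1257 Im=0.0038

D^4_{3,1}(5.5727,2.4507,2.1614) = e^{-i·3·5.5727}·d^4_{3,1}(2.4507)·e^{-i·1·2.1614}. Compute d first:
c=cos(2.4507/2)=0.338617, s=sin(2.4507/2)=0.940924; N=√[5040·1·120·6]=1904.940944
The bounds max(0,m−m')=0 and min(l+m,l−m')=1 give 2 terms
  k=0: (−1)^2·1904.9409/(240)·0.3386^6·0.9409^2 = +0.010593
  k=1: (−1)^3·1904.9409/(144)·0.3386^4·0.9409^4 = -0.136324
d^4_{3,1}(2.4507) = +0.010593 -0.136324 = -0.125730
Attach z-rotation phases: D = e^{-i(3)(5.5727)}·(-0.125730)·e^{-i(1)(2.1614)} = -0.125674+0.003764i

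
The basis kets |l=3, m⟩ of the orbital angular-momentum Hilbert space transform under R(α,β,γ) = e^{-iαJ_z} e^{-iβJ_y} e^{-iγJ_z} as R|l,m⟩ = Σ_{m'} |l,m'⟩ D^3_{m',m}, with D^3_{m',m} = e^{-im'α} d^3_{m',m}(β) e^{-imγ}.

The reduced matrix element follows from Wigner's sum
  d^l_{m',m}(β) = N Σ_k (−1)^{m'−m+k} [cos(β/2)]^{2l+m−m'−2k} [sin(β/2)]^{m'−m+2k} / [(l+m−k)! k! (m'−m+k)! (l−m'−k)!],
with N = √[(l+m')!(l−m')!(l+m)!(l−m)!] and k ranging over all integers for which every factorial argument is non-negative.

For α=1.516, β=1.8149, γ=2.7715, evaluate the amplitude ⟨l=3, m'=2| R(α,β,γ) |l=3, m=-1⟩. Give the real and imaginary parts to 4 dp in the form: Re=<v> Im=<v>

Re=-0.1265 Im=0.0337

First d^3_{2,-1}(β=1.8149), then the phase factors e^{-i(2)α} and e^{-i(-1)γ}:
With c≡cos(β/2)=0.615757 and s≡sin(β/2)=0.787936, N=[120·1·2·24]^{1/2}=75.894664
Admissible k: 0..1 (factorial args all ≥0)
  k=0: (−1)^3·75.8947/(12)·0.6158^3·0.7879^3 = -0.722322
  k=1: (−1)^4·75.8947/(24)·0.6158^1·0.7879^5 = +0.591377
d^3_{2,-1}(1.8149) = -0.722322 +0.591377 = -0.130945
Phases: e^{-i·(2)·1.516}=-0.994001-0.109373i, e^{-i·(-1)·2.7715}=-0.932294+0.361702i ⇒ D=-0.126527+0.033727i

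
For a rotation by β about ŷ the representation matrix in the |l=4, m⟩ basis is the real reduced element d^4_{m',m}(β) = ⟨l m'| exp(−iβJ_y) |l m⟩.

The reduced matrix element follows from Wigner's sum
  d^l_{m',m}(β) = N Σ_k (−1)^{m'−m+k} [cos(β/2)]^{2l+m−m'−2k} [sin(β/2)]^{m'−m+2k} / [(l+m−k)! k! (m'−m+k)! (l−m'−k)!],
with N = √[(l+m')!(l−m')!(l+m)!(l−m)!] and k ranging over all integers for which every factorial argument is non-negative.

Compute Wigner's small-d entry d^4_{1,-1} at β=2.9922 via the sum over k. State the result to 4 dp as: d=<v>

d=-0.8967

d^4_{1,-1}(β=2.9922) via Wigner's sum:
c=cos(2.9922/2)=0.074627, s=sin(2.9922/2)=0.997212; N=√[120·6·6·120]=720.000000
Admissible k: 0..3 (factorial args all ≥0)
  k=0: (−1)^2·720.0000/(72)·0.0746^6·0.9972^2 = +0.000002
  k=1: (−1)^3·720.0000/(24)·0.0746^4·0.9972^4 = -0.000920
  k=2: (−1)^4·720.0000/(48)·0.0746^2·0.9972^6 = +0.082150
  k=3: (−1)^5·720.0000/(720)·0.0746^0·0.9972^8 = -0.977909
d^4_{1,-1}(2.9922) = +0.000002 -0.000920 +0.082150 -0.977909 = -0.896678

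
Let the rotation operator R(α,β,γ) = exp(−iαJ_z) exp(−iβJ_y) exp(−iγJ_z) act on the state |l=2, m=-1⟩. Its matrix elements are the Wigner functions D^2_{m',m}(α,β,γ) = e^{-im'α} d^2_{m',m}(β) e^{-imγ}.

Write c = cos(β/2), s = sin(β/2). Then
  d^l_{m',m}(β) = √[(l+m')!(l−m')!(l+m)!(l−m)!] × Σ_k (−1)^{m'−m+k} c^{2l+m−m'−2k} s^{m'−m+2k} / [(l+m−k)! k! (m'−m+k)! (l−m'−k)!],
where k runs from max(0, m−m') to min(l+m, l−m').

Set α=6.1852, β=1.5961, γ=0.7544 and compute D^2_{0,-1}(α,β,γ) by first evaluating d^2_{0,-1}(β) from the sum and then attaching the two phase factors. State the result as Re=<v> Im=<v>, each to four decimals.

D^2_{0,-1}(6.1852,1.5961,0.7544) = e^{-i·0·6.1852}·d^2_{0,-1}(1.5961)·e^{-i·-1·0.7544}. Compute d first:
c=cos(1.5961/2)=0.698104, s=sin(1.5961/2)=0.715996; N=√[2·2·1·6]=4.898979
k: max(0,(-1)−(0))=0 … min(2+(-1),2−(0))=1
  k=0: (−1)^1·4.8990/(2)·0.6981^3·0.7160^1 = -0.596688
  k=1: (−1)^2·4.8990/(2)·0.6981^1·0.7160^3 = +0.627665
d^2_{0,-1}(1.5961) = -0.596688 +0.627665 = +0.030977
D = (+1.000000+0.000000i)·(+0.030977)·(+0.728683+0.684852i) = +0.022573+0.021215i

Re=0.0226 Im=0.0212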